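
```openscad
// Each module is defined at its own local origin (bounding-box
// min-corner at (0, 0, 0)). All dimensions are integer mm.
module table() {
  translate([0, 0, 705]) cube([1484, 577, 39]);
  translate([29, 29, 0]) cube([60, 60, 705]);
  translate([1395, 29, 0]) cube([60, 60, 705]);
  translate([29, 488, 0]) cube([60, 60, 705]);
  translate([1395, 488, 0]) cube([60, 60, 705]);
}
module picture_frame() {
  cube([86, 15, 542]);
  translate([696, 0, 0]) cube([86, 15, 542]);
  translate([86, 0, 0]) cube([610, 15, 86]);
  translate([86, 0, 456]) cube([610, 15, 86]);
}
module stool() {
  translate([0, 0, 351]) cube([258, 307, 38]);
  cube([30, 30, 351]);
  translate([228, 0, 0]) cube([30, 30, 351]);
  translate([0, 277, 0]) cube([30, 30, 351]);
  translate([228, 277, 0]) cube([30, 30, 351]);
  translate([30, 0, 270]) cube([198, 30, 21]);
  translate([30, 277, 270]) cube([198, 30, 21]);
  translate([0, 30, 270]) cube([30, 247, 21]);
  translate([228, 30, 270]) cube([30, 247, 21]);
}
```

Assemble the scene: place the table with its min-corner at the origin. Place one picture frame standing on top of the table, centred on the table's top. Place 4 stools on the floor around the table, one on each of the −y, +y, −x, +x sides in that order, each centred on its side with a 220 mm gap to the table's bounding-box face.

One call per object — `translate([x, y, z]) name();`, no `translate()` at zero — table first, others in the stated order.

table();
translate([351, 281, 744]) picture_frame();
translate([613, -527, 0]) stool();
translate([613, 797, 0]) stool();
translate([-478, 135, 0]) stool();
translate([1704, 135, 0]) stool();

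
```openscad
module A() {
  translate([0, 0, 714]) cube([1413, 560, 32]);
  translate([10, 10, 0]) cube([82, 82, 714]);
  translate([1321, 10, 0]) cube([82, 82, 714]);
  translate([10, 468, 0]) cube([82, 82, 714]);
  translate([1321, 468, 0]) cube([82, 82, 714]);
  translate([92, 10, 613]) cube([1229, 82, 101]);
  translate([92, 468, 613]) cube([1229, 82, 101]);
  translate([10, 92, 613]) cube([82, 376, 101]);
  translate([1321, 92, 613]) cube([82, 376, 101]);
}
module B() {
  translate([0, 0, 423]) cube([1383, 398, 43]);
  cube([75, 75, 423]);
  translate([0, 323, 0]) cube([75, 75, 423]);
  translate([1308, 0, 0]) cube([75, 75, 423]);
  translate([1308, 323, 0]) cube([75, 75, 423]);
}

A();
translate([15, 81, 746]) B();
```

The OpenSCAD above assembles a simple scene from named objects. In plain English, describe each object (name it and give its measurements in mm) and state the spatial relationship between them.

A is a rectangular dining table. The top is 1413×560×32 mm with its upper surface at z = 746 mm. It stands on four 82×82 mm square legs, each inset 10 mm from the nearest pair of top edges, running from the floor to the underside of the top. Four apron rails, 82 mm thick and 101 mm tall, run between adjacent legs with their top edges flush with the underside of the top and their outer faces flush with the legs' outer faces.

B is a bench: a 1383×398 mm seat slab, 43 mm thick, top at z = 466 mm, on four 75×75 mm square legs flush with the seat corners and standing on z = 0.

The bench is on top of the table, centred.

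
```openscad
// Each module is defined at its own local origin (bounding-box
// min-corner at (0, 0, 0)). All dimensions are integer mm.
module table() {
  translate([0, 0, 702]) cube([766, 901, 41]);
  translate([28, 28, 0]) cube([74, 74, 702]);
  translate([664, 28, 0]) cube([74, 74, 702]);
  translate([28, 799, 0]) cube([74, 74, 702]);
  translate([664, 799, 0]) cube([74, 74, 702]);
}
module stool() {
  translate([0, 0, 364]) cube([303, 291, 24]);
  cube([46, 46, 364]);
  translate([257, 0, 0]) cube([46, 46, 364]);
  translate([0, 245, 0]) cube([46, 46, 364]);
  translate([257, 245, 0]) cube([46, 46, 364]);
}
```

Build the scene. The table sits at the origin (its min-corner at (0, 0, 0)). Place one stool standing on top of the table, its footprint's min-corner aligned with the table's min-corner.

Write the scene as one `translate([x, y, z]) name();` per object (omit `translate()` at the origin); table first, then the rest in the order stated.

table();
translate([0, 0, 743]) stool();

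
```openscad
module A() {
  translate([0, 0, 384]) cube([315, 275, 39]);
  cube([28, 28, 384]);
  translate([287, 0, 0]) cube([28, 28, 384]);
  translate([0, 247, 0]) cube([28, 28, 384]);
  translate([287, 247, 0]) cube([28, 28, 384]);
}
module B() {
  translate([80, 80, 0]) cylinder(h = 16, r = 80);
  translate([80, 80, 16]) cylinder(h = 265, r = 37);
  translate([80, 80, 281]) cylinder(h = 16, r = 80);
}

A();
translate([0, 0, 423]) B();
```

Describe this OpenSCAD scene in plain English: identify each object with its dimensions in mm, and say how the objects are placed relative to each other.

A is a four-legged stool. The seat is 315×275 mm, 39 mm thick, top at z = 423 mm. It stands on four square legs, each 28×28 mm in cross-section, from z = 0 to the seat underside, each flush with a corner of the seat.

B is a spool: two coaxial disc flanges of radius 80 mm and thickness 16 mm, joined by a core cylinder of radius 37 mm and height 265 mm. The lower flange rests on z = 0 and the three cylinders share a vertical axis.

The spool is on top of the stool.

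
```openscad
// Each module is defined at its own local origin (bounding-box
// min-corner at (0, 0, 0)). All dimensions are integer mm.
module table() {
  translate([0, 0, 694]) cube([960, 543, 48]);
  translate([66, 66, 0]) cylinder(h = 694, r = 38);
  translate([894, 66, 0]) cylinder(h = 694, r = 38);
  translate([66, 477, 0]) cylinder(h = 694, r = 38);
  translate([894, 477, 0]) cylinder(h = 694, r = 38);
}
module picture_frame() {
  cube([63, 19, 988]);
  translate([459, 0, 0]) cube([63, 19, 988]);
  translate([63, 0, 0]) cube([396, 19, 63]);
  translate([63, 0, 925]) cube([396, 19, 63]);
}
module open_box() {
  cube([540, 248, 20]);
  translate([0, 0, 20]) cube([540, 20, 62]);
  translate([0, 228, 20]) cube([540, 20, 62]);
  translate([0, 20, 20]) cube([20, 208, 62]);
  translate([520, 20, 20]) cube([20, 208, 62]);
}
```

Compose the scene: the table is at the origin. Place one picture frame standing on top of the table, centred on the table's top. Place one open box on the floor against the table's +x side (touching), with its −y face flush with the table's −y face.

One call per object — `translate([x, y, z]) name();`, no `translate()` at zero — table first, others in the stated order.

table();
translate([219, 262, 742]) picture_frame();
translate([960, 0, 0]) open_box();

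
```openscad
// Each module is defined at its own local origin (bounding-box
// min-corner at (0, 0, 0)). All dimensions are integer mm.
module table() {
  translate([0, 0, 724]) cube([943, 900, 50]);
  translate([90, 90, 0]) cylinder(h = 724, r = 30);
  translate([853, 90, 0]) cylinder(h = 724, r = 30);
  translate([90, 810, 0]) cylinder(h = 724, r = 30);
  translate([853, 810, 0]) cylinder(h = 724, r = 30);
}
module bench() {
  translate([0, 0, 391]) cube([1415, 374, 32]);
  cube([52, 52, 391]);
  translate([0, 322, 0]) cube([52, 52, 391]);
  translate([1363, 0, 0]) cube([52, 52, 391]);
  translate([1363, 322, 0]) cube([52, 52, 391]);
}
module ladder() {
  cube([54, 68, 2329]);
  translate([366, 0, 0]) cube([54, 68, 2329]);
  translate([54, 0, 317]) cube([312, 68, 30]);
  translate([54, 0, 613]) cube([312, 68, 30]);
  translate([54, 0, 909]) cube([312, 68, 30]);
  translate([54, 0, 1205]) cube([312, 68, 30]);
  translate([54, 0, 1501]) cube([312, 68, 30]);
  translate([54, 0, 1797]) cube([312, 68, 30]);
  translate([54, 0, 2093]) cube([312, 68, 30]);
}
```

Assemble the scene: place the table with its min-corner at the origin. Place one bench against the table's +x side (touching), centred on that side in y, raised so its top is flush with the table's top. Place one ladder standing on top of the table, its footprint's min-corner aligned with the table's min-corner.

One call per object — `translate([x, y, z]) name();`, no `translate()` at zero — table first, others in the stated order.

table();
translate([943, 263, 351]) bench();
translate([0, 0, 774]) ladder();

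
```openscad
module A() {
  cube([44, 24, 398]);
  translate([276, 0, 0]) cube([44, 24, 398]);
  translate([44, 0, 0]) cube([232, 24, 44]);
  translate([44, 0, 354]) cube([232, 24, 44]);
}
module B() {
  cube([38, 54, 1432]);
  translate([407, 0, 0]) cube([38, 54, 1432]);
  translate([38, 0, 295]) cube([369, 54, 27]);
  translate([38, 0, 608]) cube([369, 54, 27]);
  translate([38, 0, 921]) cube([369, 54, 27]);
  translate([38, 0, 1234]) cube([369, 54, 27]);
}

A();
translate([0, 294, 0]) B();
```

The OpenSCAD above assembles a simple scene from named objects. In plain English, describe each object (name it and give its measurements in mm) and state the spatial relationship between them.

A is a picture frame with a 232×310 mm rectangular opening (x by z) and a uniform 44 mm border on every side. Frame depth is 24 mm along y. It is built from two vertical stiles running the full outside height and two horizontal rails spanning the gap between the stiles.

B is a straight ladder. Two 38×54 mm vertical rails, 1432 mm tall, stand 445 mm apart (outside-to-outside) with their front faces coplanar on the −y side. 4 rungs, each 54 mm deep and 27 mm tall, span between the inner faces of the rails, front faces flush with the rails. The lowest rung's underside is at z = 295 mm and rungs are spaced 313 mm apart (underside to underside).

The ladder is on the floor beside the picture frame on its +y side.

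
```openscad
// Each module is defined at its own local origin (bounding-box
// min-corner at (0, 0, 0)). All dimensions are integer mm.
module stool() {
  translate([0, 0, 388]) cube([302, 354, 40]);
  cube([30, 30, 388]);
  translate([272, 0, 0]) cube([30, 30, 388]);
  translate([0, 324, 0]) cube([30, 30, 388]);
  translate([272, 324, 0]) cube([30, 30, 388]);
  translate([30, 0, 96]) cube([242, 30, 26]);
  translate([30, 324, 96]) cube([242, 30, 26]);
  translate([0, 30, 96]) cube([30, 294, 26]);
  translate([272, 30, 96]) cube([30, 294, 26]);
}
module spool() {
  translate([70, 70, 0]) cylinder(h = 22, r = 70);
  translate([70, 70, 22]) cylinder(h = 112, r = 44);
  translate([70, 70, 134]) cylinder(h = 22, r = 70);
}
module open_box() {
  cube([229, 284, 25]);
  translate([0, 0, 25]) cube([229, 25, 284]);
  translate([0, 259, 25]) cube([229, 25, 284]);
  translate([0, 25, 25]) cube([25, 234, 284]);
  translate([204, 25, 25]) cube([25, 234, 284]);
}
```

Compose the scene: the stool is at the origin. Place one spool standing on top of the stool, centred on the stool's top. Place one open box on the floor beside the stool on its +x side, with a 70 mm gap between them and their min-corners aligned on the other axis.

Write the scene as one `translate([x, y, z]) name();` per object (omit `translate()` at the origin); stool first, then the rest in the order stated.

stool();
translate([81, 107, 428]) spool();
translate([372, 0, 0]) open_box();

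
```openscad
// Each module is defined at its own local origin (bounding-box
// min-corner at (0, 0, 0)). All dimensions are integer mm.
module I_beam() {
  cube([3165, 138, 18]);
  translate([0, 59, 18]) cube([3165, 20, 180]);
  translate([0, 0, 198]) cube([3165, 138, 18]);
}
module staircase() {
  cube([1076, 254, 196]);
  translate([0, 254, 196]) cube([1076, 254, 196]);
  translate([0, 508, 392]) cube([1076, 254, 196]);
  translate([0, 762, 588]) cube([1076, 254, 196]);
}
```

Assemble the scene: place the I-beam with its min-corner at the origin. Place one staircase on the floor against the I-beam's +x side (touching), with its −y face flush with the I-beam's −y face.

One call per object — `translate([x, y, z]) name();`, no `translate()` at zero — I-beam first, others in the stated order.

I_beam();
translate([3165, 0, 0]) staircase();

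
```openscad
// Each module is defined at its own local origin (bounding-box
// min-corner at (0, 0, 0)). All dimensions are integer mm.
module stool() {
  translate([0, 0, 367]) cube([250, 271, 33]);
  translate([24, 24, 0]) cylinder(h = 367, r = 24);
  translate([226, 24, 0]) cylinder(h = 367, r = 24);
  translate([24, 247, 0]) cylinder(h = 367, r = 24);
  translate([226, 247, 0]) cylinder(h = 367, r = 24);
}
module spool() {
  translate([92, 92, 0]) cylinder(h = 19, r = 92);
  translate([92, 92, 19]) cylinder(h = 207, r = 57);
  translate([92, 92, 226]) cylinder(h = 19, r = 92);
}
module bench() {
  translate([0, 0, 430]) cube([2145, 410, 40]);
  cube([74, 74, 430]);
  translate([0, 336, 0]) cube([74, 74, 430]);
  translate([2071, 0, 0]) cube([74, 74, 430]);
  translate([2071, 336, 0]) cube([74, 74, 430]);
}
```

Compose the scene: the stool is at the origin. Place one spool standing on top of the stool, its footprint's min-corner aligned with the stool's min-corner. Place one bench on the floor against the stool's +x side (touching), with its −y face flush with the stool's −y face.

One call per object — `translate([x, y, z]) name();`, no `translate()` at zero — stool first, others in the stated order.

stool();
translate([0, 0, 400]) spool();
translate([250, 0, 0]) bench();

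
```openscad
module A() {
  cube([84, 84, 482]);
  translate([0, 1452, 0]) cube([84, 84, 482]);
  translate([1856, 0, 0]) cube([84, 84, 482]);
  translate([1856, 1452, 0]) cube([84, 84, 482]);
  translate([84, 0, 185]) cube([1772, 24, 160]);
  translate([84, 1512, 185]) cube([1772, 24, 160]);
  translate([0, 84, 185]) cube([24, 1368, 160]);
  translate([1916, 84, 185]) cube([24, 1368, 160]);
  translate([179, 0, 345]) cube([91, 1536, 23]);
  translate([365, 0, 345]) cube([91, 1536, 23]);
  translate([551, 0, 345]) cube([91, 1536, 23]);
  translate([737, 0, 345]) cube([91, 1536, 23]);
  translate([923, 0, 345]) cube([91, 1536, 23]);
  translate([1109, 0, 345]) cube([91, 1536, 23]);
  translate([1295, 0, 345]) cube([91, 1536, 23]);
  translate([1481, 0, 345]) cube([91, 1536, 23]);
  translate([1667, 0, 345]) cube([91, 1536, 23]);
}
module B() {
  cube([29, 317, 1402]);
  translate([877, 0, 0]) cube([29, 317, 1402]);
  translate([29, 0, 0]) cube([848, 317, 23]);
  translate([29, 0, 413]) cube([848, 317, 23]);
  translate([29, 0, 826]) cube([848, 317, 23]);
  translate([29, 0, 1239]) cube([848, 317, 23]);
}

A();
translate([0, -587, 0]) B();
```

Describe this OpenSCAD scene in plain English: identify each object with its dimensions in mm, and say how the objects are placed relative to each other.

A is a bed frame 1940 mm long (x) by 1536 mm wide (y). Four 84×84 mm corner posts, 482 mm tall, at the corners of the footprint. Four rails of 24 mm thickness and 160 mm height run between adjacent posts with their undersides at z = 185 mm, their outer faces flush with the outside of the frame (the two x-running rails run between the posts' inner faces; the two y-running rails run between the posts' inner faces). 9 slats, each 91 mm wide (x) and 23 mm thick, lie across the top of the two x-running rails, running the full 1536 mm width of the frame in y; the slats are evenly spaced along x between the inner faces of the end posts with equal gaps (rounded down to the nearest mm) at the −x end and between each pair — any rounding remainder accumulates at the +x end.

B is an open bookshelf. Two side panels, each 29 mm thick, 317 mm deep and 1402 mm tall, stand 906 mm apart (outside-to-outside). Between them sit 4 shelves, each 23 mm thick and 317 mm deep, spanning the full gap between the sides. The bottom shelf rests on the floor (its underside at z = 0) and the clear gap between one shelf's top and the next shelf's underside is 390 mm.

The bookshelf is on the floor beside the bed frame on its −y side.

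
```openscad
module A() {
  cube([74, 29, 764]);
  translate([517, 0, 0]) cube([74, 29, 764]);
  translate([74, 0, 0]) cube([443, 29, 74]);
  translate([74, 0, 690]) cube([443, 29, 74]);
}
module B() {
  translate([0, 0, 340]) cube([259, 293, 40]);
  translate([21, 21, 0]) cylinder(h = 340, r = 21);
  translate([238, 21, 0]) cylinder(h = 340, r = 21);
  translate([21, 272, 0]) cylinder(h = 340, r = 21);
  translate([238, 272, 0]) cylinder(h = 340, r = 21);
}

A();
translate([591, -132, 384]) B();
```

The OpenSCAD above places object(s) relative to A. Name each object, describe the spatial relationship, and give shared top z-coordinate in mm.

A is a picture frame. B is a stool. The stool is beside the picture frame with their tops flush at z = 764. The shared top z-coordinate is 764 mm.

Both tops at z = 764 mm.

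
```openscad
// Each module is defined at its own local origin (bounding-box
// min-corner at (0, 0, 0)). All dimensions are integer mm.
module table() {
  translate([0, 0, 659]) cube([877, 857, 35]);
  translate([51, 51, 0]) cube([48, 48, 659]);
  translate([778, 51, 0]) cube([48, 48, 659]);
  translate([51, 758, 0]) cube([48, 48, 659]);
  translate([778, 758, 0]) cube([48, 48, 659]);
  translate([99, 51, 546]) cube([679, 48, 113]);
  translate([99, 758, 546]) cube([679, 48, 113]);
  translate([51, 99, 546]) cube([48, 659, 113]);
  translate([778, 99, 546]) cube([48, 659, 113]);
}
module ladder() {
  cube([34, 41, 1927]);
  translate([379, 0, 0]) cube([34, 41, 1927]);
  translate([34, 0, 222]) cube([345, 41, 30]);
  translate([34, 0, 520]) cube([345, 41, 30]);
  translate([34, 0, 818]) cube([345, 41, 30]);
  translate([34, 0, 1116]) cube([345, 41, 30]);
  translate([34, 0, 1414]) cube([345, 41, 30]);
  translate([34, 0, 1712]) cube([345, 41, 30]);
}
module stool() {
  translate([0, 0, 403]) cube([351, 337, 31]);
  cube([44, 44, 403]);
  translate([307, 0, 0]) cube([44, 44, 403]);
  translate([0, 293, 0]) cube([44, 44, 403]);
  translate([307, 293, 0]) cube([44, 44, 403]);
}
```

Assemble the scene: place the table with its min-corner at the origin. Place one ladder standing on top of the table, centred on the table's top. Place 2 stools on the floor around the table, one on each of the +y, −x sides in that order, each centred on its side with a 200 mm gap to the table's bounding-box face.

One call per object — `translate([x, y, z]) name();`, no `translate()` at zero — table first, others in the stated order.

table();
translate([232, 408, 694]) ladder();
translate([263, 1057, 0]) stool();
translate([-551, 260, 0]) stool();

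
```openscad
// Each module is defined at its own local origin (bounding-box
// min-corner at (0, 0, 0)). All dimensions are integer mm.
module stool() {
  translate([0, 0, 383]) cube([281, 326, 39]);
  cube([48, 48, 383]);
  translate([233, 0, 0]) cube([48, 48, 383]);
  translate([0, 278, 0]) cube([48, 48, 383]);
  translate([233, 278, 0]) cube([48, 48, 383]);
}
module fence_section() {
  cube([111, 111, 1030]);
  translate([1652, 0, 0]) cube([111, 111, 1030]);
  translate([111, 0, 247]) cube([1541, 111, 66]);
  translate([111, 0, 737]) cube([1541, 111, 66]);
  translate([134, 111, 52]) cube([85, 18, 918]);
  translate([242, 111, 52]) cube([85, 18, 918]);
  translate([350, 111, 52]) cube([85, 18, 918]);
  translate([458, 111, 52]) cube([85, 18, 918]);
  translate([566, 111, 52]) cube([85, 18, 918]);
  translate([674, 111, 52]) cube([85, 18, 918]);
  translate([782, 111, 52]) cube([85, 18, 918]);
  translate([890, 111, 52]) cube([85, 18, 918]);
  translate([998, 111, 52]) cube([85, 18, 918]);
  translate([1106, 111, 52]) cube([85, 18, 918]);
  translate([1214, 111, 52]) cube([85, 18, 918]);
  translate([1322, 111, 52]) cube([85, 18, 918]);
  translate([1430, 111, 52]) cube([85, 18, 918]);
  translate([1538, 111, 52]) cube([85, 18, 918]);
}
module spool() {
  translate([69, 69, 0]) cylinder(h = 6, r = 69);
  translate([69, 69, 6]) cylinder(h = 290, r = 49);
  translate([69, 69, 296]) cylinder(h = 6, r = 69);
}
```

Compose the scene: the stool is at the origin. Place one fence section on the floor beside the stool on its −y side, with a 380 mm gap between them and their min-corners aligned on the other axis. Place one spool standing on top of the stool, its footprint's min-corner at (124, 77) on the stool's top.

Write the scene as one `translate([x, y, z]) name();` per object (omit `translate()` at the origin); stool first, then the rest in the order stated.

stool();
translate([0, -509, 0]) fence_section();
translate([124, 77, 422]) spool();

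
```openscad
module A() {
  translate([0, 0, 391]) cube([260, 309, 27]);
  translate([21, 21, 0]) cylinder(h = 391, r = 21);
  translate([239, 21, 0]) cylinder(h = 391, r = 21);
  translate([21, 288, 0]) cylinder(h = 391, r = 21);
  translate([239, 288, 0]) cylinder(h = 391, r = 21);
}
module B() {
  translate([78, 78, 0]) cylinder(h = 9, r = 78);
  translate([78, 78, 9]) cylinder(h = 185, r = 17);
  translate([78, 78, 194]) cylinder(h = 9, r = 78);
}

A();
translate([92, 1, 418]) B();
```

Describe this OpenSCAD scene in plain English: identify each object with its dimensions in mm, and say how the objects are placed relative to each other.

A is a four-legged stool. The seat is a 260×309×27 mm slab whose top surface is at z = 418 mm; four round legs, each 42 mm in diameter, run from the floor (z = 0) to the underside of the seat, each leg's axis is inset half a diameter from the nearest pair of seat edges (so the leg's bounding box is flush with the corner).

B is a spool: two coaxial disc flanges of radius 78 mm and thickness 9 mm, joined by a core cylinder of radius 17 mm and height 185 mm. The lower flange rests on z = 0 and the three cylinders share a vertical axis.

The spool is on top of the stool.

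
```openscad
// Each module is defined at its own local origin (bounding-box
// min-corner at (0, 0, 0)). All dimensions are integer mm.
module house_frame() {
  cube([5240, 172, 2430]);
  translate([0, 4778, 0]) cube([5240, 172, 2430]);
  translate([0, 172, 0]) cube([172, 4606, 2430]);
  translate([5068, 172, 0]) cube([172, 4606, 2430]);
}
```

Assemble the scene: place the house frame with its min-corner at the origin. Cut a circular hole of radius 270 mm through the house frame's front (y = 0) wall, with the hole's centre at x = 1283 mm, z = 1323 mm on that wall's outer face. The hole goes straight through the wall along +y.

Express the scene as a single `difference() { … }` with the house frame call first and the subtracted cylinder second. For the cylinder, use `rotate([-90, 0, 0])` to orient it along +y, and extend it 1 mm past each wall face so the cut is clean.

difference() {
  house_frame();
  translate([1283, -1, 1323]) rotate([-90, 0, 0]) cylinder(h = 174, r = 270);
}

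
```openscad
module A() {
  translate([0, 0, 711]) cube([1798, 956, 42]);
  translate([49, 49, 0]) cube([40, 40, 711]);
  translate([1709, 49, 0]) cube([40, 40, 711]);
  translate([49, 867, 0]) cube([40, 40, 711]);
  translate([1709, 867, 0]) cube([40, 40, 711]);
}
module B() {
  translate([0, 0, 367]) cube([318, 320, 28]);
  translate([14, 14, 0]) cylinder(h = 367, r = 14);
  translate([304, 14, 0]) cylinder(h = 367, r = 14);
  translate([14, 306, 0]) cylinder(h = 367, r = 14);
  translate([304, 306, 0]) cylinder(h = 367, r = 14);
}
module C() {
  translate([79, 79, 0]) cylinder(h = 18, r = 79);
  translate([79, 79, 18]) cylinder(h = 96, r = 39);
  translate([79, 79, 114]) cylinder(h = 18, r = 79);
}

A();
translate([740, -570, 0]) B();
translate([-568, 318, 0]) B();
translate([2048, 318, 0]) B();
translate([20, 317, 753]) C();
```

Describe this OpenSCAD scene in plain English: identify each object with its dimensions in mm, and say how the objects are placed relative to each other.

A is a table with a 1798×956 mm rectangular top, 42 mm thick, top surface at z = 753 mm, supported by four 40×40 mm square legs, each inset 49 mm from the nearest pair of top edges, running from the floor.

B is a simple wooden stool: a rectangular seat 318 mm (x) by 320 mm (y), 28 mm thick, top face at z = 395 mm, on four round legs, each 28 mm in diameter. The legs rest on z = 0, each leg's axis is inset half a diameter from the nearest pair of seat edges (so the leg's bounding box is flush with the corner).

C is a spool: two coaxial disc flanges of radius 79 mm and thickness 18 mm, joined by a core cylinder of radius 39 mm and height 96 mm. The lower flange rests on z = 0 and the three cylinders share a vertical axis.

Three stools sit around the table at the −y, −x, +x sides. The spool is on top of the table.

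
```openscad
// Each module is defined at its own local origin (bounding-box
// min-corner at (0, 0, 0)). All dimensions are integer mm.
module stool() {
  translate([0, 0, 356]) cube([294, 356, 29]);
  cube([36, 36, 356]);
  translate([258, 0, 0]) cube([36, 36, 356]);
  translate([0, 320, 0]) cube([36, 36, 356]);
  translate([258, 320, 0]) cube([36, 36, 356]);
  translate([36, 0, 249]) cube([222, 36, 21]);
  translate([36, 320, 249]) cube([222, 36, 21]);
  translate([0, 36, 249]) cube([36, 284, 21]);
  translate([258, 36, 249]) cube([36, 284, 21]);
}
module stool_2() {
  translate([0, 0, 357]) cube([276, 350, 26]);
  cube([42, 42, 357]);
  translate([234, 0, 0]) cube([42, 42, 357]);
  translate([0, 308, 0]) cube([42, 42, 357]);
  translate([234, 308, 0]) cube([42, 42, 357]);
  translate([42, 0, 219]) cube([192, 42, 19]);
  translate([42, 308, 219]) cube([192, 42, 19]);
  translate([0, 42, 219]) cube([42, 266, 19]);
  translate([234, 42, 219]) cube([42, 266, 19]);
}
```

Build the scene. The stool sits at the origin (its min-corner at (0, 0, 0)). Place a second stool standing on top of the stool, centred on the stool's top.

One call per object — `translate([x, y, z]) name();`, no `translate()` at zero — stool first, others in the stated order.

stool();
translate([9, 3, 385]) stool_2();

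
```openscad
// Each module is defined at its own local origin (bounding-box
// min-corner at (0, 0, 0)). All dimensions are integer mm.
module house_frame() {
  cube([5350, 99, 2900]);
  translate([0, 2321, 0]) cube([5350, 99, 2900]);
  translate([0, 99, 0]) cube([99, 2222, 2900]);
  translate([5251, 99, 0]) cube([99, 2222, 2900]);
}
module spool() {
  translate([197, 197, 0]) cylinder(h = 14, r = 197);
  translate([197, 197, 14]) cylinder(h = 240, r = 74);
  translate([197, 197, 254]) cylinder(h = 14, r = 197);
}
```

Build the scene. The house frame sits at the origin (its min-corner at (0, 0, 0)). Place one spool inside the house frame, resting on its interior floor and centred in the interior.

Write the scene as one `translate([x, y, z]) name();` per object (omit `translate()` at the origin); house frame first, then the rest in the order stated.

house_frame();
translate([2478, 1013, 0]) spool();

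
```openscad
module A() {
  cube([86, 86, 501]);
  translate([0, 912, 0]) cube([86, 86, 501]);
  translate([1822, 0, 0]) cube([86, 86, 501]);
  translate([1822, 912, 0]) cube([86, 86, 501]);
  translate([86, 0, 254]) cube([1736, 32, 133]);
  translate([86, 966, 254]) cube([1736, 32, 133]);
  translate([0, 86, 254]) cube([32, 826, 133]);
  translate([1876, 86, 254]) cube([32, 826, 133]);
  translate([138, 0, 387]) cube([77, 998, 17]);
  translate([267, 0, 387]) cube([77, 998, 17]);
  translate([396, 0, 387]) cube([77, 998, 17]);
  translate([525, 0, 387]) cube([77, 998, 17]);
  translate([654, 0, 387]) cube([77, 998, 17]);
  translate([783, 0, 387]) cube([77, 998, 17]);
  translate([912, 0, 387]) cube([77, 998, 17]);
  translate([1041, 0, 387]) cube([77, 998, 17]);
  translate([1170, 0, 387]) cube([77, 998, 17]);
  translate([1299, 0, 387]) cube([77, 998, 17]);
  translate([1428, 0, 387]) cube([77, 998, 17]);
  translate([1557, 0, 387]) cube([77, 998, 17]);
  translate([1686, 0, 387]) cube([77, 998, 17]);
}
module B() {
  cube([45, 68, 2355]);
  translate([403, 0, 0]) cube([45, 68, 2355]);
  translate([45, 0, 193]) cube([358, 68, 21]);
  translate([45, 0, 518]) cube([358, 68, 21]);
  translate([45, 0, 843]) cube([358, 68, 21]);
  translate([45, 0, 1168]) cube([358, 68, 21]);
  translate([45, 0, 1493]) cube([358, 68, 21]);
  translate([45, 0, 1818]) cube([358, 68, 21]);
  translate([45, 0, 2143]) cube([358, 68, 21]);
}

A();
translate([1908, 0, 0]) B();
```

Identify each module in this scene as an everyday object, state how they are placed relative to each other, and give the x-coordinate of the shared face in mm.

The bed frame's +x face and the ladder's −x face are both at x = 1908 mm.

A is a bed frame. B is a ladder. The ladder is against the bed frame's +x side, with their −y faces flush. The x-coordinate of the shared face is 1908 mm.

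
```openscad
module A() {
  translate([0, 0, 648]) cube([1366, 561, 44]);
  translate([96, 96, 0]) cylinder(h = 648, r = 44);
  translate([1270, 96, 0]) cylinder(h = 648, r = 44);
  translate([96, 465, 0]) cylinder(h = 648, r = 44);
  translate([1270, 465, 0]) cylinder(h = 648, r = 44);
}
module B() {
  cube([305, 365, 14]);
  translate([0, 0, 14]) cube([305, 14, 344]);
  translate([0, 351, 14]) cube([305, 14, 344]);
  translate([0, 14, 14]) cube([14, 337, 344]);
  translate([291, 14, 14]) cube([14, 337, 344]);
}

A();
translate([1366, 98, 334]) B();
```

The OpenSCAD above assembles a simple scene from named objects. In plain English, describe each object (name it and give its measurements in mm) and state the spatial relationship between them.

A is a table: top 1366 mm (x) × 561 mm (y), 44 mm thick, upper face at z = 692 mm, on four round legs of 88 mm diameter, each leg's bounding box inset 52 mm from the nearest pair of top edges, running from z = 0 to the bottom of the top.

B is an open storage box with external size 305×365×358 mm and wall thickness 14 mm (the base is also 14 mm thick). The base covers the whole footprint; the four walls stand on the base, with the y-facing walls full-width and the x-facing walls fitting between their inner faces.

The open box is beside the table with their tops flush at z = 692.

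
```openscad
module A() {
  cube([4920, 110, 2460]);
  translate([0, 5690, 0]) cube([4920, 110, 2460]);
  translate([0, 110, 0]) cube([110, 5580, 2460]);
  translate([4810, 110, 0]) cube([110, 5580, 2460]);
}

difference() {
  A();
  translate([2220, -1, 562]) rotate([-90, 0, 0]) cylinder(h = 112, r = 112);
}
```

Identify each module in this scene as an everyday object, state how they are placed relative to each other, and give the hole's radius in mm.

The subtracted cylinder has r = 112 mm.

A is a house frame. The house frame has a circular hole through its front wall. The hole's radius is 112 mm.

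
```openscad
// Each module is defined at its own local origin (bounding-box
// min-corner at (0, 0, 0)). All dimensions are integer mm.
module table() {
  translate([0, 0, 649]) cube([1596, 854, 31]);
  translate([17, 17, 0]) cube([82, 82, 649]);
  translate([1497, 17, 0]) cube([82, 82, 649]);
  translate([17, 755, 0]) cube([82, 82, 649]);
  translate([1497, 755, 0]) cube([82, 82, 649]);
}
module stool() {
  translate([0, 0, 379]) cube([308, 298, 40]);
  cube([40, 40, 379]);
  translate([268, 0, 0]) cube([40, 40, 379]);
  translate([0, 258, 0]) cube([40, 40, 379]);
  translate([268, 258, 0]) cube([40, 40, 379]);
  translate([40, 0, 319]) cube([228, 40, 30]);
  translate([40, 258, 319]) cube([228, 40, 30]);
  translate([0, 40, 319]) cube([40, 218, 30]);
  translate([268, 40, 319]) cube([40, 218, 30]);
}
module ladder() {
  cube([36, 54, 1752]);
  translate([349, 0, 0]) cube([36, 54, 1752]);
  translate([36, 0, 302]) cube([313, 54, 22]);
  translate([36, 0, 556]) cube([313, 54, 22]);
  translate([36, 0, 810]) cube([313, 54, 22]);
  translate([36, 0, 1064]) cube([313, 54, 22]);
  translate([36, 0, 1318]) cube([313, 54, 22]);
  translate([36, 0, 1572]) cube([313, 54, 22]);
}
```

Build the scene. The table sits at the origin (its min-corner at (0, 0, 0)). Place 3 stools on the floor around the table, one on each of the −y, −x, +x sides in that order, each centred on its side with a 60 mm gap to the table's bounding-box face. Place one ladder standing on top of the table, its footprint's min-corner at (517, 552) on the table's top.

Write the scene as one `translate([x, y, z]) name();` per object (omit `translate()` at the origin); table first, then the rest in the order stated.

table();
translate([644, -358, 0]) stool();
translate([-368, 278, 0]) stool();
translate([1656, 278, 0]) stool();
translate([517, 552, 680]) ladder();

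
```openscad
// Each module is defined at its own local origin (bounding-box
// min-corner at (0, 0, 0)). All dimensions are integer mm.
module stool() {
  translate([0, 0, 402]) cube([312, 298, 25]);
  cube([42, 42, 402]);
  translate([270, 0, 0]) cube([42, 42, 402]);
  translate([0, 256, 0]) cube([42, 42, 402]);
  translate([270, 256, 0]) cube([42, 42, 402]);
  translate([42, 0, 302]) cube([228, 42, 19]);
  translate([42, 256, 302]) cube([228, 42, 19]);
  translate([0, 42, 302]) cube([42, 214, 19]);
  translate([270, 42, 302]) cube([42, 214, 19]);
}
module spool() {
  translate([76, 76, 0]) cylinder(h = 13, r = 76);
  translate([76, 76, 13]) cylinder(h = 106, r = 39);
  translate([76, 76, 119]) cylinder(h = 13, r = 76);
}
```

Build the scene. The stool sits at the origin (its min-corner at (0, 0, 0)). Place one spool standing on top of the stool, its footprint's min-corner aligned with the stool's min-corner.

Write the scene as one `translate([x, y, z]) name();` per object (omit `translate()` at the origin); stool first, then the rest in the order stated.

stool();
translate([0, 0, 427]) spool();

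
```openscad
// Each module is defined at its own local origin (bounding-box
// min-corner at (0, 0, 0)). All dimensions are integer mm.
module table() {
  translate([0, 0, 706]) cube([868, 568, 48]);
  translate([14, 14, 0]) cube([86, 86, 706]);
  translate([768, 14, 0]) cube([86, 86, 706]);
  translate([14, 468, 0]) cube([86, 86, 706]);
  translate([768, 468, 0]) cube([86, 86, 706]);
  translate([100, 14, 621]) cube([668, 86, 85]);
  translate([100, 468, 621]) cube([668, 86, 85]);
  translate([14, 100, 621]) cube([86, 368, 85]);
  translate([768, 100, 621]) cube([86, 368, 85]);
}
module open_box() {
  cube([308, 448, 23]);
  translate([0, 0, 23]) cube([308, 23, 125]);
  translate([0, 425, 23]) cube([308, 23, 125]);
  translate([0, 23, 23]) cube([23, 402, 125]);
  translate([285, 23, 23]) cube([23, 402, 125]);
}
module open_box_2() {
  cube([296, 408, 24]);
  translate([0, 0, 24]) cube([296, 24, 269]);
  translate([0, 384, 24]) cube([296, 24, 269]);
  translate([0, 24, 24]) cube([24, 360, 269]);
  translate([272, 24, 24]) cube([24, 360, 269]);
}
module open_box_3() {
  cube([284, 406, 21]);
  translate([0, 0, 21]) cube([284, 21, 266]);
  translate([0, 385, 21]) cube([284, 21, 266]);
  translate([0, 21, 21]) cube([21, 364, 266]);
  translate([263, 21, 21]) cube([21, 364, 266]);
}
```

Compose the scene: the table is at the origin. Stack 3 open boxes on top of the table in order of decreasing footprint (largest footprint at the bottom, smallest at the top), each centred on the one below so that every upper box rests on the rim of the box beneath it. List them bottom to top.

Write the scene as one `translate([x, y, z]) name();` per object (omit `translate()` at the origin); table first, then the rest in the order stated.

table();
translate([280, 60, 754]) open_box();
translate([286, 80, 902]) open_box_2();
translate([292, 81, 1195]) open_box_3();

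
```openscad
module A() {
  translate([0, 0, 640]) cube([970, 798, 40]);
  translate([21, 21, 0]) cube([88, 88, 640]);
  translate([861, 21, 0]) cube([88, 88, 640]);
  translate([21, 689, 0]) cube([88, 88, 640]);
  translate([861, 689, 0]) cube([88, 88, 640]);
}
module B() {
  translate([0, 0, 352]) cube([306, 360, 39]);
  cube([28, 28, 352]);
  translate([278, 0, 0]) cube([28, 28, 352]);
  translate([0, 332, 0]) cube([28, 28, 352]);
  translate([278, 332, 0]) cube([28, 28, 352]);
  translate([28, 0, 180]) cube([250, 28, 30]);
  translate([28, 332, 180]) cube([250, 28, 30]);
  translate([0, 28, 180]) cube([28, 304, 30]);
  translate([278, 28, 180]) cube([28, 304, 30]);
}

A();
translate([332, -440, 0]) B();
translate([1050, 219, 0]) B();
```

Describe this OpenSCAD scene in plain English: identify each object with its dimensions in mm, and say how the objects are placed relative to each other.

A is a table: top 970 mm (x) × 798 mm (y), 40 mm thick, upper face at z = 680 mm, on four 88×88 mm square legs, each inset 21 mm from the nearest pair of top edges, running from z = 0 to the bottom of the top.

B is a simple wooden stool: a rectangular seat 306 mm (x) by 360 mm (y), 39 mm thick, top face at z = 391 mm, on four square legs, each 28×28 mm in cross-section. The legs rest on z = 0, each flush with a corner of the seat. Four stretchers, 28 mm wide and 30 mm tall, connect adjacent legs with their undersides at z = 180 mm, each running between the inner faces of the legs it joins and aligned with the legs' outer faces on the other axis.

Two stools sit around the table at the −y, +x sides.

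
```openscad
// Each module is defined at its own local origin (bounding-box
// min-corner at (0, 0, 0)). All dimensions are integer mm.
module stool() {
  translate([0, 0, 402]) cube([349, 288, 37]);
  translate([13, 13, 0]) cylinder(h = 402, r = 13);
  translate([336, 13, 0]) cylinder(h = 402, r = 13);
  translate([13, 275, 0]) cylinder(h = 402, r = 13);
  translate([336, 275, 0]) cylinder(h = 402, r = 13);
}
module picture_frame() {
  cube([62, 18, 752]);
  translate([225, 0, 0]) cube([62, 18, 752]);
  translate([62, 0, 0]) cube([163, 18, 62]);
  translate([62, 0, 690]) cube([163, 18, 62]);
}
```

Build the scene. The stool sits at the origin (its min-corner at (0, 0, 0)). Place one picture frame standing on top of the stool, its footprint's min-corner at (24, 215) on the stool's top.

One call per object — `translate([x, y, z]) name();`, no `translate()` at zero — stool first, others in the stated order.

stool();
translate([24, 215, 439]) picture_frame();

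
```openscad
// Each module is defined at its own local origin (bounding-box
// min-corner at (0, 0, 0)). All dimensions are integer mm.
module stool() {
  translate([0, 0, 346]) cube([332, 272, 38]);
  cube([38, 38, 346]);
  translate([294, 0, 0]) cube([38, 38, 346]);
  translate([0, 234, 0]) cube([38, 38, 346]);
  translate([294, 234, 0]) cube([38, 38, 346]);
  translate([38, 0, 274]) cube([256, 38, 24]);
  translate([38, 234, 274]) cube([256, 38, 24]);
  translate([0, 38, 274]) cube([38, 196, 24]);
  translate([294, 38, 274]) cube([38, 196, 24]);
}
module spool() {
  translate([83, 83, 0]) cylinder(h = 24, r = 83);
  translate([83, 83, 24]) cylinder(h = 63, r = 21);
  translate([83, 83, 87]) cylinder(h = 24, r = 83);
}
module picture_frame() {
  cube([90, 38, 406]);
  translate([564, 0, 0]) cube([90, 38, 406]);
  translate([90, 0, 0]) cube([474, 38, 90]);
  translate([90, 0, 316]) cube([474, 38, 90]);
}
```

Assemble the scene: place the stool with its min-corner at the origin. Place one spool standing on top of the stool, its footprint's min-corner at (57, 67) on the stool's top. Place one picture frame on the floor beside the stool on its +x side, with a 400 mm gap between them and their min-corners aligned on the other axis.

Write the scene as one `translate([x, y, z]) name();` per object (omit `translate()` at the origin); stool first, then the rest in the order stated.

stool();
translate([57, 67, 384]) spool();
translate([732, 0, 0]) picture_frame();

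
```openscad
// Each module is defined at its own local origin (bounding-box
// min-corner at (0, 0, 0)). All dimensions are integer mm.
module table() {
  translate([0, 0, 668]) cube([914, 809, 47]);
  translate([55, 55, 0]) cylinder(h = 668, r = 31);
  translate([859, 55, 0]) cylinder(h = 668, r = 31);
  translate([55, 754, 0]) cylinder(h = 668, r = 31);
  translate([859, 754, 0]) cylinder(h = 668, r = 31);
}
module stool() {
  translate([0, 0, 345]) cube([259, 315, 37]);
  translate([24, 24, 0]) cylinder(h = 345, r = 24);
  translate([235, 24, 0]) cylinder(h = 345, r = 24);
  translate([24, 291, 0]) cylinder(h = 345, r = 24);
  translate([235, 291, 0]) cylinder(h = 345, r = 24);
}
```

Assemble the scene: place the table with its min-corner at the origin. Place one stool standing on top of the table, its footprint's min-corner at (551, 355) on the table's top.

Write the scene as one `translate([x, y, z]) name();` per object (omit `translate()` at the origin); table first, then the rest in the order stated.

table();
translate([551, 355, 715]) stool();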